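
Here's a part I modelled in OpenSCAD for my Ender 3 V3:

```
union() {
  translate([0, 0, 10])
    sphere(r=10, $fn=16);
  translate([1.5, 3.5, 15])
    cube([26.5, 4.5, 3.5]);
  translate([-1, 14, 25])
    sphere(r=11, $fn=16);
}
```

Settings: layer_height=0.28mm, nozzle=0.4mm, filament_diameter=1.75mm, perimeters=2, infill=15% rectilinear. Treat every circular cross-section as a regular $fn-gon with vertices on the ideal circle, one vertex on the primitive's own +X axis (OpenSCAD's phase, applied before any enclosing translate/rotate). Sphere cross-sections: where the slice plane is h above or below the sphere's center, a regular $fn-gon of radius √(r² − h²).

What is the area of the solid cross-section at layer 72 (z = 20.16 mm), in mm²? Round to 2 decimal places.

298.72 mm²

At z = 20.16 mm: the sphere is not intersected at this z (|z−center|=10.160 > r=10); the cube at (1.5, 3.5) is absent (z outside [15, 18.5]); the r=11 sphere at (-1, 14) contributes a regular 16-gon of circumradius √(11²−4.84²) = 9.878 (area = (16/2)·9.878²·sin(360°/16) = 298.72 mm²); Combining (union): only the r=11 sphere at (-1, 14) is present, so the union is just that shape — area = 298.72 mm². Overall, the cross-section is a single solid region. Net area = 298.72 mm².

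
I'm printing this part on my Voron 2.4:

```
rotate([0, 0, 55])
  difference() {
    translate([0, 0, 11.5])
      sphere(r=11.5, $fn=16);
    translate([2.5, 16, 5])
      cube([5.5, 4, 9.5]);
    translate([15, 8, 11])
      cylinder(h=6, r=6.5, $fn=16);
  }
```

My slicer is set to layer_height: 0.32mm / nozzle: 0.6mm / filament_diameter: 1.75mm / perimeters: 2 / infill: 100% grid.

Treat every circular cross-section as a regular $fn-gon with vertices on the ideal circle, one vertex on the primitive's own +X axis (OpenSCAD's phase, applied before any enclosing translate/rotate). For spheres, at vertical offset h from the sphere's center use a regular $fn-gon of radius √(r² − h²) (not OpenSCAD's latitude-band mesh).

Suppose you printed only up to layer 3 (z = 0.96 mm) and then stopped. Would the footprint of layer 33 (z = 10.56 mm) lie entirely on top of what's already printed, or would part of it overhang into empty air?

part overhangs

Compare the two slices. At z = 0.96: the r=11.5 sphere contributes a regular 16-gon of circumradius √(11.5²−10.54²) = 4.600 (area = (16/2)·4.600²·sin(360°/16) = 64.78 mm²); the cube at (2.5, 16) does not reach this height (z outside [5, 14.5]); the cylinder at (15, 8) is absent (z outside [11, 17]); Taking the first minus the rest: none of the subtracted shapes is present at this height, so the r=11.5 sphere is unchanged — area = 64.78 mm²; (rotated 55° about Z; rotation is an isometry so areas/perimeters/island counts are preserved). At z = 10.56: the r=11.5 sphere slices to a regular 16-gon of circumradius 11.462 (√(r²−h²) with h=0.94 from center) (area = (16/2)·11.462²·sin(360°/16) = 402.17 mm²); the cube at (2.5, 16) (footprint 5.5×4) is included at this height (area 22.00 mm²); the cylinder at (15, 8) does not reach this height (z outside [11, 17]); Subtracting the remaining from the first: starting from the r=11.5 sphere (402.17 mm²), the 5.5×4 cube at (2.5, 16) misses the remaining region (no effect) — area = 402.17 mm²; (rotated 55° about Z; rotation is an isometry so areas/perimeters/island counts are preserved). Checking containment: at z = 10.56 the cross-section extends beyond the z = 0.96 cross-section by about 337.40 mm².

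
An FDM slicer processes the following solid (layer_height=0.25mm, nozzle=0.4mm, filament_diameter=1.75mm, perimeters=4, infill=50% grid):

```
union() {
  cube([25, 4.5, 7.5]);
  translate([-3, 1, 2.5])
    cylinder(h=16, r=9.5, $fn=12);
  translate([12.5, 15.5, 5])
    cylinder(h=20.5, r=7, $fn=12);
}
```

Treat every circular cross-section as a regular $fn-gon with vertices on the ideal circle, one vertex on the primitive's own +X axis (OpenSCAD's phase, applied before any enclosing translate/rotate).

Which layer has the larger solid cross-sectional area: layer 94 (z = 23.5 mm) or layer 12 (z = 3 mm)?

Layer 94 (z = 23.5): the cube is absent (z outside [0, 7.5]); the cylinder at (-3, 1) does not reach this height (z outside [2.5, 18.5]); the cylinder at (12.5, 15.5): section is a regular 12-gon, circumradius r=7 (area = (12/2)·7.000²·sin(360°/12) = 147.00 mm²); Combining (union): only the r=7 cylinder at (12.5, 15.5) is present, so the union is just that shape — area = 147.00 mm². So its area = 147.00 mm². Layer 12 (z = 3): the cube (footprint 25×4.5) is included at this height (area 112.50 mm²); the r=9.5 cylinder at (-3, 1) contributes a regular 12-gon of circumradius 9.5 (area = (12/2)·9.500²·sin(360°/12) = 270.75 mm²); the cylinder at (12.5, 15.5) is not intersected at this z (z outside [5, 25.5]); Combining (union): the regions partially overlap — summed areas 383.25 mm² minus the doubly-counted overlap 27.47 mm² gives 355.78 mm² — area = 355.78 mm². So its area = 355.78 mm². Layer 12 is larger (355.78 vs 147.00 mm²).

layer 12 (z = 3 mm)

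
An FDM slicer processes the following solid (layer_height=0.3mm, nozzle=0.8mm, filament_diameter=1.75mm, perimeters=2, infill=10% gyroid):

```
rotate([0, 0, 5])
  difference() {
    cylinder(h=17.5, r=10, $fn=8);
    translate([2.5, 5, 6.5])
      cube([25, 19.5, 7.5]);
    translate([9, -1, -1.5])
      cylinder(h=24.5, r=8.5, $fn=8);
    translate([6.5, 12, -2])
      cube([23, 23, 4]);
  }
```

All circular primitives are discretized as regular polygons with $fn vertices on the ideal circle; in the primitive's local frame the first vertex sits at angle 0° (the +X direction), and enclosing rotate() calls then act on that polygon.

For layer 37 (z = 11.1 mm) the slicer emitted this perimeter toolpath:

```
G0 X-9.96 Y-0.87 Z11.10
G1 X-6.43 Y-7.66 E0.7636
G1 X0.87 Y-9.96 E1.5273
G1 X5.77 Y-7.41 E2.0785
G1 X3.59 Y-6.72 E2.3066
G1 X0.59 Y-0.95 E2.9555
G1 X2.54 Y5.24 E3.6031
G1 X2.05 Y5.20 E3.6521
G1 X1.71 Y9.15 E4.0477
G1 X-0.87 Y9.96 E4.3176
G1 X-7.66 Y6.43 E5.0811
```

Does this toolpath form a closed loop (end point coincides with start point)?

no

Start point (G0): (-9.96, -0.87). End point (last G1): the path does not return to the start — open.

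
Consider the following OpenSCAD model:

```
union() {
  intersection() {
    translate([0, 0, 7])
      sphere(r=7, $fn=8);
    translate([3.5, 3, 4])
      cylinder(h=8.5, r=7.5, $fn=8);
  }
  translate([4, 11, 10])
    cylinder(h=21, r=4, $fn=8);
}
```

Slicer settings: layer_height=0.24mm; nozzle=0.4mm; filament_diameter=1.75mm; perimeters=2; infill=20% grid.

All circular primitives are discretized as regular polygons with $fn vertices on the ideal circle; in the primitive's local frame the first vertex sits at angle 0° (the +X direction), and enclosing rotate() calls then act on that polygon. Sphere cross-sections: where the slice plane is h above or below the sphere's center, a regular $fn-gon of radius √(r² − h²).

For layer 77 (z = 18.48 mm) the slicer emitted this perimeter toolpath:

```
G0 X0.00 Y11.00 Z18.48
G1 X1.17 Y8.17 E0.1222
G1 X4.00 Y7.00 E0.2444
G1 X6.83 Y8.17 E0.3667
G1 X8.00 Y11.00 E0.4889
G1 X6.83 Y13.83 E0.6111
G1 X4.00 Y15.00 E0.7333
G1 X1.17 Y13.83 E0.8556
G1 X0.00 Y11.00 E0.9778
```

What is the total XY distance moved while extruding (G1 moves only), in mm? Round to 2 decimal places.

24.50 mm

Sum the Euclidean lengths of each G1 segment: total = 24.50 mm.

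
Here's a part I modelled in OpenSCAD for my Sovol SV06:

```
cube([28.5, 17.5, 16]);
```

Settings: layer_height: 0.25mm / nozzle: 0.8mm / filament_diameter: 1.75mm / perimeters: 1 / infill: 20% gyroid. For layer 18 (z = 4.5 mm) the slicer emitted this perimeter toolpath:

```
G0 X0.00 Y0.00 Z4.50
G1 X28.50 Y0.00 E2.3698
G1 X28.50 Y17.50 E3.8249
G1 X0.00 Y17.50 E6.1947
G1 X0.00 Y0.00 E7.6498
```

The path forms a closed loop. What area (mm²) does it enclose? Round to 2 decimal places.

498.75 mm²

Apply the shoelace formula to the sequence of (X, Y) vertices; enclosed area = 498.75 mm².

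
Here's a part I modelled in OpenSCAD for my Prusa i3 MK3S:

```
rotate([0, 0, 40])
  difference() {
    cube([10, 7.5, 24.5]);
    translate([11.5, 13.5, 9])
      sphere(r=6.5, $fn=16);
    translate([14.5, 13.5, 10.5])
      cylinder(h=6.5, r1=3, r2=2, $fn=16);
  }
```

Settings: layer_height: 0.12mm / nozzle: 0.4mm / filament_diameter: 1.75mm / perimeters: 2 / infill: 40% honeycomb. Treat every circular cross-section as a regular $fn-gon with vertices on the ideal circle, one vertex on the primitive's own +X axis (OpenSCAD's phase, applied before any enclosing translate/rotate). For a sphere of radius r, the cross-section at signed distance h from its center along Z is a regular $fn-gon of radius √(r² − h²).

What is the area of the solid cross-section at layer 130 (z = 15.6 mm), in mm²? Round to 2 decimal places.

75.00 mm²

At z = 15.6 mm: the 10×7.5 cube contributes its full rectangle (area 75.00 mm²); the sphere at (11.5, 13.5) is not intersected at this z (|z−center|=6.600 > r=6.5); the cone at (14.5, 13.5) (r1=3→r2=2) has section circumradius 2.215 here — a regular 16-gon (area = (16/2)·2.215²·sin(360°/16) = 15.03 mm²); After the difference (first − rest): starting from the 10×7.5 cube (75.00 mm²), the cone at (14.5, 13.5) misses the remaining region (no effect) — area = 75.00 mm²; (rotated 40° about Z; rotation is an isometry so areas/perimeters/island counts are preserved). Overall, the cross-section is a single solid region. Net area = 75.00 mm².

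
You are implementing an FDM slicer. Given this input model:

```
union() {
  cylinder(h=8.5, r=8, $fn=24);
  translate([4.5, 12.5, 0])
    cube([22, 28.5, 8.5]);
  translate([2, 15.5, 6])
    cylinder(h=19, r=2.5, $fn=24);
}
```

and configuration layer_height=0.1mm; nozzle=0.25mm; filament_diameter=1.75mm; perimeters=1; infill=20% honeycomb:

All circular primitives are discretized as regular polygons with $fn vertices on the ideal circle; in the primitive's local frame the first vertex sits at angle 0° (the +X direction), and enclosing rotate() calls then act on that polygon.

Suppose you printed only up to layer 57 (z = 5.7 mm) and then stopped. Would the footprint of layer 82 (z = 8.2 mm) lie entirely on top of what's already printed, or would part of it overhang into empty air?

Compare the two slices. At z = 5.7: the r=8 cylinder contributes a regular 24-gon of circumradius 8 (area = (24/2)·8.000²·sin(360°/24) = 198.77 mm²); the 22×28.5 cube at (4.5, 12.5) contributes its full rectangle (area 627.00 mm²); the cylinder at (2, 15.5) is absent (z outside [6, 25]); Combining (union): the 2 present regions are separate (no shared area or edge), so areas and boundary lengths simply add and each stays a separate island — area = 825.77 mm². At z = 8.2: the r=8 cylinder contributes a regular 24-gon of circumradius 8 (area = (24/2)·8.000²·sin(360°/24) = 198.77 mm²); the 22×28.5 cube at (4.5, 12.5) contributes its full rectangle (area 627.00 mm²); the cylinder at (2, 15.5): section is a regular 24-gon, circumradius r=2.5 (area = (24/2)·2.500²·sin(360°/24) = 19.41 mm²); Combining (union): the 3 present regions are separate (no shared area or edge), so areas and boundary lengths simply add and each stays a separate island — area = 845.18 mm². Checking containment: at z = 8.2 the cross-section extends beyond the z = 5.7 cross-section by about 19.41 mm².

part overhangs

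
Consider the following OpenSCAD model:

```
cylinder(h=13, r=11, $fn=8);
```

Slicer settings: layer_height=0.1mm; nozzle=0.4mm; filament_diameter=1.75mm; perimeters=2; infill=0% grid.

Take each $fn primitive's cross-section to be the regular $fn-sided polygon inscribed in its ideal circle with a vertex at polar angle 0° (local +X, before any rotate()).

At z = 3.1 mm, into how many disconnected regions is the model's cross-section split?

At z = 3.1 mm: the r=11 cylinder contributes a regular 8-gon of circumradius 11. The result has 1 disconnected region.

1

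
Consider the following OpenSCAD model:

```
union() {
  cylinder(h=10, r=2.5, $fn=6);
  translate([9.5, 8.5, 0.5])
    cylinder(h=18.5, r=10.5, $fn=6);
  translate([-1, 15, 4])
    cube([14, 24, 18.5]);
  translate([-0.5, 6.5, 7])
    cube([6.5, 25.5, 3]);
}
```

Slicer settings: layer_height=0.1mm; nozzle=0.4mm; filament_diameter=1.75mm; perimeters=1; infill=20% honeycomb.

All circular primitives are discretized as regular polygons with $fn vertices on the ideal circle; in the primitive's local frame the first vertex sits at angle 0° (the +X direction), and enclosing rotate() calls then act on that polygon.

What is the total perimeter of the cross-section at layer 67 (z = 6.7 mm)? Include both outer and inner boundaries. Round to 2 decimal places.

129.42 mm

At z = 6.7 mm: the r=2.5 cylinder gives a regular 6-gon of circumradius 2.5 (constant along its height) (perimeter = 2·6·2.500·sin(180°/6) = 15.00 mm); the r=10.5 cylinder at (9.5, 8.5) gives a regular 6-gon of circumradius 10.5 (constant along its height) (perimeter = 2·6·10.500·sin(180°/6) = 63.00 mm); the cube at (-1, 15) (footprint 14×24) is included at this height (perimeter 76.00 mm); the cube at (-0.5, 6.5) is absent (z outside [7, 10]); Combining (union): the regions partially overlap (shared area 24.63 mm²), so the edge portions inside another operand are dropped and the merged outline is re-measured after clipping — boundary = 129.42 mm. Overall, the cross-section has 2 separate islands. Total boundary length (outer) = 129.42 mm.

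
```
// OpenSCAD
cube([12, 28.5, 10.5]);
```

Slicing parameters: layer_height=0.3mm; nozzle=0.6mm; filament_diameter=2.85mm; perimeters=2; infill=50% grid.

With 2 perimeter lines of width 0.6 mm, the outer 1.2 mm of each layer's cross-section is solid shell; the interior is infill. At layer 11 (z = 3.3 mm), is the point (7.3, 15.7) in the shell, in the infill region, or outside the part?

At z = 3.3 mm: the cube is present — its section is the full 12×28.5 rectangle. Overall, the cross-section is a single solid region. The nearest boundary edge runs (12.00, 0.00)→(12.00, 28.50); distance from the point to it = 4.70 mm. The point is inside the cross-section and 4.70 mm from the nearest boundary — more than the 1.2 mm shell width (2 × 0.6), so it's in the infill interior.

infill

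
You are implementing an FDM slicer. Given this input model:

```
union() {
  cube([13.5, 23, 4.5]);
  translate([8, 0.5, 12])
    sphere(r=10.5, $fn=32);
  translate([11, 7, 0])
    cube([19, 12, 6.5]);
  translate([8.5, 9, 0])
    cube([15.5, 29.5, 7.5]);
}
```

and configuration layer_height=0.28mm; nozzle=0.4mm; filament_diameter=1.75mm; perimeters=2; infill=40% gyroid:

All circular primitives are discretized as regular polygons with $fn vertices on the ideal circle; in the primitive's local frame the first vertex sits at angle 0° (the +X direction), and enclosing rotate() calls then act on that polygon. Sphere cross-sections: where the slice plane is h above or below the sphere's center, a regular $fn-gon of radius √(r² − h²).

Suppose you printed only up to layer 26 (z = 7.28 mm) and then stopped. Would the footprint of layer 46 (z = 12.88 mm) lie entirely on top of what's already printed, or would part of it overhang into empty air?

part overhangs

Compare the two slices. At z = 7.28: the cube is absent (z outside [0, 4.5]); the r=10.5 sphere at (8, 0.5) slices to a regular 32-gon of circumradius 9.379 (√(r²−h²) with h=4.72 from center) (area = (32/2)·9.379²·sin(360°/32) = 274.60 mm²); the cube at (11, 7) is absent (z outside [0, 6.5]); the cube at (8.5, 9) is present — its section is the full 15.5×29.5 rectangle (area 457.25 mm²); Merging all regions: the regions partially overlap — summed areas 731.85 mm² minus the doubly-counted overlap 1.80 mm² gives 730.05 mm² — area = 730.05 mm². At z = 12.88: the cube does not reach this height (z outside [0, 4.5]); the r=10.5 sphere at (8, 0.5) contributes a regular 32-gon of circumradius √(10.5²−0.88²) = 10.463 (area = (32/2)·10.463²·sin(360°/32) = 341.72 mm²); the cube at (11, 7) is not intersected at this z (z outside [0, 6.5]); the cube at (8.5, 9) is absent (z outside [0, 7.5]); Merging all regions: only the r=10.5 sphere at (8, 0.5) is present, so the union is just that shape — area = 341.72 mm². Checking containment: at z = 12.88 the cross-section extends beyond the z = 7.28 cross-section by about 61.96 mm².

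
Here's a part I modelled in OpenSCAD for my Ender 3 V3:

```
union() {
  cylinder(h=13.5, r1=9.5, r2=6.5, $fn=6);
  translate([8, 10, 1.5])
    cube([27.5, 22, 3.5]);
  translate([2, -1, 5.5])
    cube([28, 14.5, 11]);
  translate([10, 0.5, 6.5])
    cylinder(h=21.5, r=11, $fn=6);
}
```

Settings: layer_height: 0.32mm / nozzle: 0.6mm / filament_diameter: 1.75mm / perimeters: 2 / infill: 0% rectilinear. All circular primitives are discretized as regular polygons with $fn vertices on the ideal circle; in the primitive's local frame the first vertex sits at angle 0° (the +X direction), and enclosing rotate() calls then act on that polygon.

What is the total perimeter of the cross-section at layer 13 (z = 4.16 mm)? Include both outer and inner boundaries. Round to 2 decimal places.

150.45 mm

At z = 4.16 mm: the cone contributes a regular 6-gon of circumradius 8.576 (interpolated between r1=9.5 and r2=6.5 at t=0.308) (perimeter = 2·6·8.576·sin(180°/6) = 51.45 mm); the 27.5×22 cube at (8, 10) contributes its full rectangle (perimeter 99.00 mm); the cube at (2, -1) does not reach this height (z outside [5.5, 16.5]); the cylinder at (10, 0.5) is absent (z outside [6.5, 28]); Merging all regions: the 2 present regions are separate (no shared area or edge), so areas and boundary lengths simply add and each stays a separate island — boundary = 150.45 mm. Overall, the cross-section has 2 separate islands. Total boundary length (outer) = 150.45 mm.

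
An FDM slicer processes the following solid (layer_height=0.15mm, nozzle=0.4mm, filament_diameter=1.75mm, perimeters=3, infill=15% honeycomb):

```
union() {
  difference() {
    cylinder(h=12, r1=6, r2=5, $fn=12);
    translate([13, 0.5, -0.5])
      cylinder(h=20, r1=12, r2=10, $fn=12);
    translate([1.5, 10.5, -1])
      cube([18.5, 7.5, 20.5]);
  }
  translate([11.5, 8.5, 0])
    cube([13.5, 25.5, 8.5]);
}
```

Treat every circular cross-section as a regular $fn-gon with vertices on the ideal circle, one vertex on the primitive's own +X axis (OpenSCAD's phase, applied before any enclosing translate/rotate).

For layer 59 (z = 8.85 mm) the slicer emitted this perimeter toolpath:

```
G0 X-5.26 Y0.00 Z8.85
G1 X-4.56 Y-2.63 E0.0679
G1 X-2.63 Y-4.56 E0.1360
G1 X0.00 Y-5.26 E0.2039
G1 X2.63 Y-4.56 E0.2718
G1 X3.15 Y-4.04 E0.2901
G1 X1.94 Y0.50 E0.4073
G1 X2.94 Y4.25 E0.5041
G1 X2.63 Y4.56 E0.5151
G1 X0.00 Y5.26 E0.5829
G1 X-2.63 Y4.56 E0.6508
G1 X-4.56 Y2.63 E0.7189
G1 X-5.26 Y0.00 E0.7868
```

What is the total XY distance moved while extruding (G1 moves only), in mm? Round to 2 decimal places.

Sum the Euclidean lengths of each G1 segment: total = 31.54 mm.

31.54 mm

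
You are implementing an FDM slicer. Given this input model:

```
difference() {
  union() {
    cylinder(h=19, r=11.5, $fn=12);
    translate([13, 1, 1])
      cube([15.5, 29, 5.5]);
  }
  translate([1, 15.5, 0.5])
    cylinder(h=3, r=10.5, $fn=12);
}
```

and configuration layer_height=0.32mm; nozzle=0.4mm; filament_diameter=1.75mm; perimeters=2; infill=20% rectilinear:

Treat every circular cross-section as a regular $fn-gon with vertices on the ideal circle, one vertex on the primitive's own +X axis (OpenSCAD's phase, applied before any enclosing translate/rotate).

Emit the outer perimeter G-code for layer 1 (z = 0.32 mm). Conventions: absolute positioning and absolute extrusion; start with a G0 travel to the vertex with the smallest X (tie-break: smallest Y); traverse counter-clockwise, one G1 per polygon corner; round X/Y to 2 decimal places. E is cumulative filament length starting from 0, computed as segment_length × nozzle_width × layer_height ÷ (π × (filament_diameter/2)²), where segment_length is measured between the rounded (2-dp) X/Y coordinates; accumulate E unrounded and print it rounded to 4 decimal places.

G0 X-11.50 Y0.00 Z0.32
G1 X-9.96 Y-5.75 E0.3168
G1 X-5.75 Y-9.96 E0.6336
G1 X0.00 Y-11.50 E0.9504
G1 X5.75 Y-9.96 E1.2672
G1 X9.96 Y-5.75 E1.5840
G1 X11.50 Y0.00 E1.9008
G1 X9.96 Y5.75 E2.2176
G1 X5.75 Y9.96 E2.5344
G1 X0.00 Y11.50 E2.8512
G1 X-5.75 Y9.96 E3.1680
G1 X-9.96 Y5.75 E3.4848
G1 X-11.50 Y0.00 E3.8016

At z = 0.32 mm: the r=11.5 cylinder contributes a regular 12-gon of circumradius 11.5; the cube at (13, 1) is not intersected at this z (z outside [1, 6.5]); Merging all regions: only the r=11.5 cylinder is present, so the union is just that shape — 1 connected region; the cylinder at (1, 15.5) does not reach this height (z outside [0.5, 3.5]); Taking the first minus the rest: none of the subtracted shapes is present at this height, so the result so far is unchanged — 1 connected region. The outline is a single polygon with 12 vertices. Extrusion per mm of travel: 0.4 × 0.32 / (π × 0.875²) = 0.053216. Accumulating E over each segment gives final E = 3.8016.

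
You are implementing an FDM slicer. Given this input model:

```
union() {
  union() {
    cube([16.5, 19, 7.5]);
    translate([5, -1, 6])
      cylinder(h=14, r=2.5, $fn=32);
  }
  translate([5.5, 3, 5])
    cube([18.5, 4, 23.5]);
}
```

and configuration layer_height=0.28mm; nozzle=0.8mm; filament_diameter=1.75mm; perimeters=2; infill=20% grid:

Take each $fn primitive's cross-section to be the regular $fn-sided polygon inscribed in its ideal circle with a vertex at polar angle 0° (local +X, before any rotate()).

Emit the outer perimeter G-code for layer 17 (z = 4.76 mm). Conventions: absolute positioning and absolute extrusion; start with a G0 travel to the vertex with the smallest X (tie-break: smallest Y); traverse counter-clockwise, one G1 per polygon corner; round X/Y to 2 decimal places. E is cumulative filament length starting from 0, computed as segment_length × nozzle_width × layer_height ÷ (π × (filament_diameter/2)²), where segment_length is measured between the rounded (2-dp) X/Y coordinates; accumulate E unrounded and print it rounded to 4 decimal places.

At z = 4.76 mm: the cube (footprint 16.5×19) is included at this height; the cylinder at (5, -1) is not intersected at this z (z outside [6, 20]); Taking the union: only the 16.5×19 cube is present, so the union is just that shape — 1 connected region; the cube at (5.5, 3) does not reach this height (z outside [5, 28.5]); Merging all regions: only the result so far is present, so the union is just that shape — 1 connected region. The outline is a single polygon with 4 vertices. Extrusion per mm of travel: 0.8 × 0.28 / (π × 0.875²) = 0.093128. Accumulating E over each segment gives final E = 6.6121.

G0 X0.00 Y0.00 Z4.76
G1 X16.50 Y0.00 E1.5366
G1 X16.50 Y19.00 E3.3061
G1 X0.00 Y19.00 E4.8427
G1 X0.00 Y0.00 E6.6121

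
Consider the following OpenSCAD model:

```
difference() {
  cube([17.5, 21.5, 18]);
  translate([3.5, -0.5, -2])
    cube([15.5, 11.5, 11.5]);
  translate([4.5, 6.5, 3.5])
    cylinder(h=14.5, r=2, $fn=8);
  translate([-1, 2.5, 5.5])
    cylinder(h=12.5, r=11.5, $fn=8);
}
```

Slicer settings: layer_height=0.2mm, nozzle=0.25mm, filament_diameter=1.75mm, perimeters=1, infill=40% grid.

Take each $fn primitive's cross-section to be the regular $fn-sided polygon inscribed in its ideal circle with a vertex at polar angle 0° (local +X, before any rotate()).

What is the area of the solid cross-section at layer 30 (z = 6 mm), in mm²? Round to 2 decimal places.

At z = 6 mm: the 17.5×21.5 cube contributes its full rectangle (area 376.25 mm²); the 15.5×11.5 cube at (3.5, -0.5) contributes its full rectangle (area 178.25 mm²); the r=2 cylinder at (4.5, 6.5) gives a regular 8-gon of circumradius 2 (constant along its height) (area = (8/2)·2.000²·sin(360°/8) = 11.31 mm²); the r=11.5 cylinder at (-1, 2.5) contributes a regular 8-gon of circumradius 11.5 (area = (8/2)·11.500²·sin(360°/8) = 374.06 mm²); Taking the first minus the rest: starting from the 17.5×21.5 cube (376.25 mm²), the 15.5×11.5 cube at (3.5, -0.5) partially overlaps it — only the 154.00 mm² overlap (of its 178.25 mm²) is removed, clipping the outline; the r=2 cylinder at (4.5, 6.5) partially overlaps it — only the 2.07 mm² overlap (of its 11.31 mm²) is removed, clipping the outline; the r=11.5 cylinder at (-1, 2.5) partially overlaps it — only the 44.50 mm² overlap (of its 374.06 mm²) is removed, clipping the outline — area = 175.68 mm². Overall, the cross-section is a single solid region. Net area = 175.68 mm².

175.68 mm²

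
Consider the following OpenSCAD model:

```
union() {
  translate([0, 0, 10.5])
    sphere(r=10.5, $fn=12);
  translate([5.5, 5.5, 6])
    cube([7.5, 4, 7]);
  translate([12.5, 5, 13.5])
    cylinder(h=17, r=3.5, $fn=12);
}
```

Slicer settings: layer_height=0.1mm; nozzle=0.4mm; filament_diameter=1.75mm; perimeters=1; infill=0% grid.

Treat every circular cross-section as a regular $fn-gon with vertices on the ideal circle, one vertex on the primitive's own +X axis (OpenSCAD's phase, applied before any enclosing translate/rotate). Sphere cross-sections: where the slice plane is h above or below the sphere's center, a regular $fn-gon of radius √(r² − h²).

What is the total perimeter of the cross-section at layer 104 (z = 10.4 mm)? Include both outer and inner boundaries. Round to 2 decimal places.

At z = 10.4 mm: the r=10.5 sphere contributes a regular 12-gon of circumradius √(10.5²−0.1²) = 10.500 (perimeter = 2·12·10.500·sin(180°/12) = 65.22 mm); the cube at (5.5, 5.5) is present — its section is the full 7.5×4 rectangle (perimeter 23.00 mm); the cylinder at (12.5, 5) is absent (z outside [13.5, 30.5]); Merging all regions: the regions partially overlap (shared area 5.59 mm²), so the edge portions inside another operand are dropped and the merged outline is re-measured after clipping — boundary = 76.81 mm. Overall, the cross-section is a single solid region. Total boundary length (outer) = 76.81 mm.

76.81 mm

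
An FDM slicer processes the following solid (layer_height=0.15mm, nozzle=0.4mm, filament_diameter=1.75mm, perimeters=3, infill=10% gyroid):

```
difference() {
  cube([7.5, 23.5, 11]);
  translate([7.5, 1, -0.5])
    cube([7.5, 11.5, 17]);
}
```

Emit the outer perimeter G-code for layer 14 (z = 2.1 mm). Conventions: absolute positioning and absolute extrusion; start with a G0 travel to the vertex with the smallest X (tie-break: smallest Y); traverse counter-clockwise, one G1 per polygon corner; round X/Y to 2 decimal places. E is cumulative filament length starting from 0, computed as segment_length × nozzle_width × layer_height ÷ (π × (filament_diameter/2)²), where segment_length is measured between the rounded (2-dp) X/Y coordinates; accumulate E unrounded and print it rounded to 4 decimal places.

G0 X0.00 Y0.00 Z2.10
G1 X7.50 Y0.00 E0.1871
G1 X7.50 Y23.50 E0.7733
G1 X0.00 Y23.50 E0.9604
G1 X0.00 Y0.00 E1.5466

At z = 2.1 mm: the 7.5×23.5 cube contributes its full rectangle; the 7.5×11.5 cube at (7.5, 1) contributes its full rectangle; Taking the first minus the rest: starting from the 7.5×23.5 cube, the 7.5×11.5 cube at (7.5, 1) misses the remaining region (no effect) — 1 connected region. The outline is a single polygon with 4 vertices. Extrusion per mm of travel: 0.4 × 0.15 / (π × 0.875²) = 0.024945. Accumulating E over each segment gives final E = 1.5466.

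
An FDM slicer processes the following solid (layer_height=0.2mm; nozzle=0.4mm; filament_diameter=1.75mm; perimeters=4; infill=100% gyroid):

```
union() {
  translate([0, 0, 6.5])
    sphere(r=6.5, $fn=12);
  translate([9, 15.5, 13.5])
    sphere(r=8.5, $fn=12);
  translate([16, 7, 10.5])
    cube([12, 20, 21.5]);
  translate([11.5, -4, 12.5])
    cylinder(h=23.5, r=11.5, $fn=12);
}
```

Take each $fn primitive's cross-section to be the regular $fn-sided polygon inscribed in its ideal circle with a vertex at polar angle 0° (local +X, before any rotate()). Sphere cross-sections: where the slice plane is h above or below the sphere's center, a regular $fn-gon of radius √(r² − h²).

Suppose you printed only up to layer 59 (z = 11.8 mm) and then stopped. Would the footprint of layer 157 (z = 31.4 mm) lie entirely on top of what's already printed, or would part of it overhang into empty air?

Compare the two slices. At z = 11.8: the r=6.5 sphere slices to a regular 12-gon of circumradius 3.763 (√(r²−h²) with h=5.3 from center) (area = (12/2)·3.763²·sin(360°/12) = 42.48 mm²); the r=8.5 sphere at (9, 15.5) slices to a regular 12-gon of circumradius 8.328 (√(r²−h²) with h=1.7 from center) (area = (12/2)·8.328²·sin(360°/12) = 208.08 mm²); the cube at (16, 7) is present — its section is the full 12×20 rectangle (area 240.00 mm²); the cylinder at (11.5, -4) is not intersected at this z (z outside [12.5, 36]); Combining (union): the regions partially overlap — summed areas 490.56 mm² minus the doubly-counted overlap 6.46 mm² gives 484.10 mm² — area = 484.10 mm². At z = 31.4: the sphere does not reach this height (|z−center|=24.900 > r=6.5); the sphere at (9, 15.5) does not reach this height (|z−center|=17.900 > r=8.5); the cube at (16, 7) (footprint 12×20) is included at this height (area 240.00 mm²); the cylinder at (11.5, -4): section is a regular 12-gon, circumradius r=11.5 (area = (12/2)·11.500²·sin(360°/12) = 396.75 mm²); Combining (union): the 2 present regions are separate (no shared area or edge), so areas and boundary lengths simply add and each stays a separate island — area = 636.75 mm². Checking containment: at z = 31.4 the cross-section extends beyond the z = 11.8 cross-section by about 383.53 mm².

part overhangs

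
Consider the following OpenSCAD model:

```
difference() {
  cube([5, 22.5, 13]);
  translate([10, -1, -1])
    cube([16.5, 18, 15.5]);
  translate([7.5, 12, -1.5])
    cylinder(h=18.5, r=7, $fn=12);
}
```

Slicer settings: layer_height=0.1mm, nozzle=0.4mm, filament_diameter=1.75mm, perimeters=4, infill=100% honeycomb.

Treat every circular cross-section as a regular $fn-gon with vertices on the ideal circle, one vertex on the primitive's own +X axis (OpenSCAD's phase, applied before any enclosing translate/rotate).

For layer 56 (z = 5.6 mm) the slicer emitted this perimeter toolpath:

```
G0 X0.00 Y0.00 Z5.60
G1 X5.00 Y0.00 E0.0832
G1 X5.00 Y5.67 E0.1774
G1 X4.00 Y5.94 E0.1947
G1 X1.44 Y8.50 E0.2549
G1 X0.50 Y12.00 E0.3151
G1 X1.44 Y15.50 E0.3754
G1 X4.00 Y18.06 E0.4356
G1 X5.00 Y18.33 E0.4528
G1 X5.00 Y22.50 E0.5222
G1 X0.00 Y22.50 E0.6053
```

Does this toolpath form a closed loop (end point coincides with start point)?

Start point (G0): (0.00, 0.00). End point (last G1): the path does not return to the start — open.

no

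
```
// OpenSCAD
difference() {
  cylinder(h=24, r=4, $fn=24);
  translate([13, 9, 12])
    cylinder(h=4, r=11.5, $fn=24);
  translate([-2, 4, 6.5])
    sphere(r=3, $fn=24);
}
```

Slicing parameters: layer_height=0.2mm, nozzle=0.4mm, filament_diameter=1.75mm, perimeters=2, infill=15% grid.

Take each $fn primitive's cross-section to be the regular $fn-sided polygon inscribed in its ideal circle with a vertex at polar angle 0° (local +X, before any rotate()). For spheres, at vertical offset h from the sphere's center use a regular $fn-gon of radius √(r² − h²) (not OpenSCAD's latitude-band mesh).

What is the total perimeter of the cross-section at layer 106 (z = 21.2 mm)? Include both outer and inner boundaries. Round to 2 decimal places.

At z = 21.2 mm: the cylinder: section is a regular 24-gon, circumradius r=4 (perimeter = 2·24·4.000·sin(180°/24) = 25.06 mm); the cylinder at (13, 9) is not intersected at this z (z outside [12, 16]); the sphere at (-2, 4) is absent (|z−center|=14.700 > r=3); Subtracting the remaining from the first: none of the subtracted shapes is present at this height, so the r=4 cylinder is unchanged — boundary = 25.06 mm. Overall, the cross-section is a single solid region. Total boundary length (outer) = 25.06 mm.

25.06 mm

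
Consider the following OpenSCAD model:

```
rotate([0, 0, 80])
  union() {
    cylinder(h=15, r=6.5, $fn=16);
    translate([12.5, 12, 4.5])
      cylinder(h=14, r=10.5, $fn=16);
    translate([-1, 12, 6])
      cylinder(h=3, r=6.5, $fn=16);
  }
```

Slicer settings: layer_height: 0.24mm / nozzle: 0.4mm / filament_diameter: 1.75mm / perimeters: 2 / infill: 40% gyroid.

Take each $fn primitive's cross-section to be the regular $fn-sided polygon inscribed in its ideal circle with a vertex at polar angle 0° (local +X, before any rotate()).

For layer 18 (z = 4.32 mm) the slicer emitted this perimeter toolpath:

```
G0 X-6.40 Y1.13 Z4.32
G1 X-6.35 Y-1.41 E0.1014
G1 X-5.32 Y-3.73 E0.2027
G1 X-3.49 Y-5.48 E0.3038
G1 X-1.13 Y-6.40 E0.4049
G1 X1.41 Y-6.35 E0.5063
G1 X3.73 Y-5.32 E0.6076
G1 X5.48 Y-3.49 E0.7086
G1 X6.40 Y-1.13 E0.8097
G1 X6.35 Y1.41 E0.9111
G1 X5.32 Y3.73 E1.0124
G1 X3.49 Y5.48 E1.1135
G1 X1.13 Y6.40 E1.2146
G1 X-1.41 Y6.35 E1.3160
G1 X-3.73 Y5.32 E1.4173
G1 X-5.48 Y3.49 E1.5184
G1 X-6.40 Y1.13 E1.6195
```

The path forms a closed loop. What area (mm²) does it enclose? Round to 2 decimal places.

129.33 mm²

Apply the shoelace formula to the sequence of (X, Y) vertices; enclosed area = 129.33 mm².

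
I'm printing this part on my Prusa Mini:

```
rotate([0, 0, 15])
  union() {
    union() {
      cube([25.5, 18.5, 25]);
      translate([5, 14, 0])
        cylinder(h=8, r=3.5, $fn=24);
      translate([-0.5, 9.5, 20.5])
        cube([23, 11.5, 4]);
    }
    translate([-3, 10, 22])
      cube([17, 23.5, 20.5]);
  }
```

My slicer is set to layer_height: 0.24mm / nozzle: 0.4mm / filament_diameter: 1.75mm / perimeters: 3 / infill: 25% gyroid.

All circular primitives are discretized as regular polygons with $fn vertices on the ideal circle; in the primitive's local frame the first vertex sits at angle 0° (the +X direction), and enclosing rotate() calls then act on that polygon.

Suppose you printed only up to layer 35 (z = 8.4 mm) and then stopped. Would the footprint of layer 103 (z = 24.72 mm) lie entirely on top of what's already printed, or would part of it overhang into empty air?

part overhangs

Compare the two slices. At z = 8.4: the 25.5×18.5 cube contributes its full rectangle (area 471.75 mm²); the cylinder at (5, 14) is absent (z outside [0, 8]); the cube at (-0.5, 9.5) is absent (z outside [20.5, 24.5]); Taking the union: only the 25.5×18.5 cube is present, so the union is just that shape — area = 471.75 mm²; the cube at (-3, 10) is absent (z outside [22, 42.5]); Combining (union): only the result so far is present, so the union is just that shape — area = 471.75 mm²; (whole slice rotated 15° about Z — lengths, areas and connectivity unchanged). At z = 24.72: the cube is present — its section is the full 25.5×18.5 rectangle (area 471.75 mm²); the cylinder at (5, 14) does not reach this height (z outside [0, 8]); the cube at (-0.5, 9.5) is absent (z outside [20.5, 24.5]); Merging all regions: only the 25.5×18.5 cube is present, so the union is just that shape — area = 471.75 mm²; the cube at (-3, 10) (footprint 17×23.5) is included at this height (area 399.50 mm²); Merging all regions: the regions partially overlap — summed areas 871.25 mm² minus the doubly-counted overlap 119.00 mm² gives 752.25 mm² — area = 752.25 mm²; (whole slice rotated 15° about Z — lengths, areas and connectivity unchanged). Checking containment: at z = 24.72 the cross-section extends beyond the z = 8.4 cross-section by about 280.50 mm².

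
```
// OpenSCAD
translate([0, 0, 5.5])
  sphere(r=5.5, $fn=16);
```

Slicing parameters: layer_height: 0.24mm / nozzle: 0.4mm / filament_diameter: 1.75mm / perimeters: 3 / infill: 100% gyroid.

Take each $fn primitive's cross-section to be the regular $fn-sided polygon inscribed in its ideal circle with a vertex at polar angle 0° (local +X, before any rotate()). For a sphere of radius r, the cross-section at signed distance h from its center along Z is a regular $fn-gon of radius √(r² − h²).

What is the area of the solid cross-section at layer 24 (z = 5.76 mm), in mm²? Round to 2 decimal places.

92.40 mm²

At z = 5.76 mm: the sphere: section is a regular 16-gon, circumradius = √(r²−h²) = √(5.5²−0.26²) = 5.494 (area = (16/2)·5.494²·sin(360°/16) = 92.40 mm²). Overall, the cross-section is a single solid region. Net area = 92.40 mm².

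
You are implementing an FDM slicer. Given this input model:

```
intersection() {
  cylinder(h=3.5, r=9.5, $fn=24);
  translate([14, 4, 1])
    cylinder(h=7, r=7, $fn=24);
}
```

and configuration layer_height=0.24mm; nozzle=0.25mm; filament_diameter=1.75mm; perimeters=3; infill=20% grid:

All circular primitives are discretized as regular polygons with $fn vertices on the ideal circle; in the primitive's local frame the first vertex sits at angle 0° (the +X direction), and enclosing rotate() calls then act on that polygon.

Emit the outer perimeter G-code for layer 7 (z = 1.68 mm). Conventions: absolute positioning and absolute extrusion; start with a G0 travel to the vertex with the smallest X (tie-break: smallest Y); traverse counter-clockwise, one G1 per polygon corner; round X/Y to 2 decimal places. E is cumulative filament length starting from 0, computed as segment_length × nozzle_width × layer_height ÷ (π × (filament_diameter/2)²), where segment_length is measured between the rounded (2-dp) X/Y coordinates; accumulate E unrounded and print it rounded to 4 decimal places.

At z = 1.68 mm: the cylinder: section is a regular 24-gon, circumradius r=9.5; the r=7 cylinder at (14, 4) gives a regular 24-gon of circumradius 7 (constant along its height); Taking the intersection: the r=7 cylinder at (14, 4) partially overlaps the r=9.5 cylinder; clipping to the common part keeps 9.29 mm² — 1 connected region. The outline is a single polygon with 10 vertices. Extrusion per mm of travel: 0.25 × 0.24 / (π × 0.875²) = 0.024945. Accumulating E over each segment gives final E = 0.3872.

G0 X7.00 Y4.00 Z1.68
G1 X7.24 Y2.19 E0.0455
G1 X7.94 Y0.50 E0.0912
G1 X9.05 Y-0.95 E0.1367
G1 X9.35 Y-1.18 E0.1462
G1 X9.50 Y0.00 E0.1758
G1 X9.18 Y2.46 E0.2377
G1 X8.23 Y4.75 E0.2996
G1 X7.30 Y5.96 E0.3376
G1 X7.24 Y5.81 E0.3417
G1 X7.00 Y4.00 E0.3872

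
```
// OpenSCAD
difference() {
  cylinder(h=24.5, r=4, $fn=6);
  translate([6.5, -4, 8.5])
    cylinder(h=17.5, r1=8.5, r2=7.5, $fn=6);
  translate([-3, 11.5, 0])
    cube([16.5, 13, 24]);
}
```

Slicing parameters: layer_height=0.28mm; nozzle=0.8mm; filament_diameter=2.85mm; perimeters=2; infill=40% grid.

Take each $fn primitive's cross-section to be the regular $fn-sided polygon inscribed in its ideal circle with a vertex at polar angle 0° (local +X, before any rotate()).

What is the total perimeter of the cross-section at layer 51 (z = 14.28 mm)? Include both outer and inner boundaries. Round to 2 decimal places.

20.64 mm

At z = 14.28 mm: the r=4 cylinder contributes a regular 6-gon of circumradius 4 (perimeter = 2·6·4.000·sin(180°/6) = 24.00 mm); the cone at (6.5, -4) contributes a regular 6-gon of circumradius 8.170 (interpolated between r1=8.5 and r2=7.5 at t=0.330) (perimeter = 2·6·8.170·sin(180°/6) = 49.02 mm); the cube at (-3, 11.5) (footprint 16.5×13) is included at this height (perimeter 59.00 mm); After the difference (first − rest): starting from the r=4 cylinder, the cone at (6.5, -4) partially overlaps it — only the 16.53 mm² overlap (of its 173.41 mm²) is removed, clipping the outline; the 16.5×13 cube at (-3, 11.5) misses the remaining region (no effect) — boundary = 20.64 mm. Overall, the cross-section is a single solid region. Total boundary length (outer) = 20.64 mm.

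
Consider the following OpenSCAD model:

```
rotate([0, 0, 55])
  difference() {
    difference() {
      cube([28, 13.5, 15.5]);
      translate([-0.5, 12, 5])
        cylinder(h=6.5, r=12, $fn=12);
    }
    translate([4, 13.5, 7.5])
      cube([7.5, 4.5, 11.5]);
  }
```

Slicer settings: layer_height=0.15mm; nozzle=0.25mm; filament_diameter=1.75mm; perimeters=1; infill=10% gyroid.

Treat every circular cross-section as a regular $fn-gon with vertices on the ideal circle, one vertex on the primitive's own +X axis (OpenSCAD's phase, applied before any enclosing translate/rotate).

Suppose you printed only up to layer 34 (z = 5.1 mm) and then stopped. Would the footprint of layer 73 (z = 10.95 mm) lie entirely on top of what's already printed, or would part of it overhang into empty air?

Compare the two slices. At z = 5.1: the cube is present — its section is the full 28×13.5 rectangle (area 378.00 mm²); the cylinder at (-0.5, 12): section is a regular 12-gon, circumradius r=12 (area = (12/2)·12.000²·sin(360°/12) = 432.00 mm²); After the difference (first − rest): starting from the 28×13.5 cube (378.00 mm²), the r=12 cylinder at (-0.5, 12) partially overlaps it — only the 118.98 mm² overlap (of its 432.00 mm²) is removed, clipping the outline — area = 259.02 mm²; the cube at (4, 13.5) is absent (z outside [7.5, 19]); Taking the first minus the rest: none of the subtracted shapes is present at this height, so that combined region is unchanged — area = 259.02 mm²; (whole slice rotated 55° about Z — lengths, areas and connectivity unchanged). At z = 10.95: the cube (footprint 28×13.5) is included at this height (area 378.00 mm²); the r=12 cylinder at (-0.5, 12) contributes a regular 12-gon of circumradius 12 (area = (12/2)·12.000²·sin(360°/12) = 432.00 mm²); After the difference (first − rest): starting from the 28×13.5 cube (378.00 mm²), the r=12 cylinder at (-0.5, 12) partially overlaps it — only the 118.98 mm² overlap (of its 432.00 mm²) is removed, clipping the outline — area = 259.02 mm²; the cube at (4, 13.5) (footprint 7.5×4.5) is included at this height (area 33.75 mm²); Taking the first minus the rest: starting from that combined region (259.02 mm²), the 7.5×4.5 cube at (4, 13.5) misses the remaining region (no effect) — area = 259.02 mm²; (rotated 55° about Z; rotation is an isometry so areas/perimeters/island counts are preserved). Checking containment: the cross-section at z = 10.95 is a subset of the cross-section at z = 5.1.

entirely on top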